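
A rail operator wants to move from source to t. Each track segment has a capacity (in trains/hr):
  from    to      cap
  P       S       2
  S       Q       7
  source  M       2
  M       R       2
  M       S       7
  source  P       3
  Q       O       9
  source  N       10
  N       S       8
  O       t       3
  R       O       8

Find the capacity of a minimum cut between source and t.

Max flow = 3 (via 2 augmenting paths).
In the residual at optimum, the set reachable from source is {M, N, O, P, Q, R, S, source}.
Cut edges: O→t (cap 3). Sum = 3.

3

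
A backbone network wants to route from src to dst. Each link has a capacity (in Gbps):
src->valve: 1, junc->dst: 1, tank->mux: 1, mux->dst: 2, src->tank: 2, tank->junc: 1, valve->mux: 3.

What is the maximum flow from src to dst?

Augment src->tank->junc->dst: bottleneck 1. Total 1.
Augment src->tank->mux->dst: bottleneck 1. Total 2.
Augment src->valve->mux->dst: bottleneck 1. Total 3.
No augmenting path remains in the residual graph.

3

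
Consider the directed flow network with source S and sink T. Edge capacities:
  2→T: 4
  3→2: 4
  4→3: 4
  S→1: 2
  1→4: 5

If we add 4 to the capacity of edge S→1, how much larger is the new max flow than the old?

2

Original max flow = 2.
After raising cap(S→1), augmenting paths through that edge carry 2 more units.
New max flow = 4. Increase = 2.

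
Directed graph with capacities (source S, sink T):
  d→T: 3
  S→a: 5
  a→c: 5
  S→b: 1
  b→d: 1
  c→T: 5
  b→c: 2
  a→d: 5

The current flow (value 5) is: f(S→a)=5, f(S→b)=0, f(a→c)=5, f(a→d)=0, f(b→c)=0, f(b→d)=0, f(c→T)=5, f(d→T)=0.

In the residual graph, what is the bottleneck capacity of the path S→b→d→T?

1

Residual capacities along the path: S→b: 1, b→d: 1, d→T: 3.
Minimum is 1.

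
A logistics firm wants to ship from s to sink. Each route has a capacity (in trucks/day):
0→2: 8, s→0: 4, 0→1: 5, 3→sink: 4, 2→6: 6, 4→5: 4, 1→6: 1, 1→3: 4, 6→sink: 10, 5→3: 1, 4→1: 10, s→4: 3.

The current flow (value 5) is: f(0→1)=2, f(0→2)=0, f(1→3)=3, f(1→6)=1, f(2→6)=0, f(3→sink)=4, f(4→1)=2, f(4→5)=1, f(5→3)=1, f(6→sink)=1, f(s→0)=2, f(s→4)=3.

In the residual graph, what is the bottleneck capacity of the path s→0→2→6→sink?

2

Residual capacities along the path: s→0: 2, 0→2: 8, 2→6: 6, 6→sink: 9.
Minimum is 2.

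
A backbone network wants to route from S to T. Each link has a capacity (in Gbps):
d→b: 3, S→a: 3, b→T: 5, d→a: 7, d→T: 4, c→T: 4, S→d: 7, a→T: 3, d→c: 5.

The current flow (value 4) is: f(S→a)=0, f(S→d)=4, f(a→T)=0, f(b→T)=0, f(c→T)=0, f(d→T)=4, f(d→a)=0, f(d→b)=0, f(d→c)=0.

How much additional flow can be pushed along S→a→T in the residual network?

3

Residual capacities along the path: S→a: 3, a→T: 3.
Minimum is 3.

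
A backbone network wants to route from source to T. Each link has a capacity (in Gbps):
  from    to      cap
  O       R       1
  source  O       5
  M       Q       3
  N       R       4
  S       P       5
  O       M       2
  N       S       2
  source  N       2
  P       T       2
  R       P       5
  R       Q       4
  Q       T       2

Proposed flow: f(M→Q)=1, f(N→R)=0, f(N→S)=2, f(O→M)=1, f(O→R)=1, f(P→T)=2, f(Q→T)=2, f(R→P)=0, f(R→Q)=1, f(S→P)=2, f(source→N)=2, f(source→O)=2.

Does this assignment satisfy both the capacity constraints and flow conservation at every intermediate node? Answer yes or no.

Yes

Every edge has 0 ≤ f(e) ≤ cap(e).
At each intermediate node, inflow equals outflow.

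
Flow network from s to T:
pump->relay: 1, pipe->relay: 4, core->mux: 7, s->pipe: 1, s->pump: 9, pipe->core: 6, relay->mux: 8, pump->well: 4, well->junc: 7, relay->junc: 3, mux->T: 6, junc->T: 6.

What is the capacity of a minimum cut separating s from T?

6

Max flow = 6 (via 3 augmenting paths).
In the residual at optimum, the set reachable from s is {pump, s}.
Cut edges: s->pipe (cap 1), pump->well (cap 4), pump->relay (cap 1). Sum = 6.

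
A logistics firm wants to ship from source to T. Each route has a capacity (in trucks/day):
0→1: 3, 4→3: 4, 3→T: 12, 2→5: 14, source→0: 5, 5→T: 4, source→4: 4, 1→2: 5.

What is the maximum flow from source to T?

7

Augment source→4→3→T: bottleneck 4. Total 4.
Augment source→0→1→2→5→T: bottleneck 3. Total 7.
No augmenting path remains in the residual graph.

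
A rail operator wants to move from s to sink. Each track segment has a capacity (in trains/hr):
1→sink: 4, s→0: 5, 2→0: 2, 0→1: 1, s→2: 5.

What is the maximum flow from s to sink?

1

Augment s→0→1→sink: bottleneck 1. Total 1.
No augmenting path remains in the residual graph.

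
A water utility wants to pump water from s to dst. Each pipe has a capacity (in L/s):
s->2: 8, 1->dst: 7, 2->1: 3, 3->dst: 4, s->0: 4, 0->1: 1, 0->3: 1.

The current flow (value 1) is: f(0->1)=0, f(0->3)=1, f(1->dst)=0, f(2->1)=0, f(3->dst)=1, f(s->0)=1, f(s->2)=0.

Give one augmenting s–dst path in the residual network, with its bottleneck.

s->0->1->dst, bottleneck 1

Residual along s->0->1->dst: s->0: 3, 0->1: 1, 1->dst: 7.
Bottleneck = min = 1.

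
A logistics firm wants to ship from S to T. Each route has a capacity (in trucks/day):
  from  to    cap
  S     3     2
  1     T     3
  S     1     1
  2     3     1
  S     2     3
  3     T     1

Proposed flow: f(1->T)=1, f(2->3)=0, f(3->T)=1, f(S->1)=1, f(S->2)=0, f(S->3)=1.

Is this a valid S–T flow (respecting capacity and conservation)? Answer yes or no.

Every edge has 0 ≤ f(e) ≤ cap(e).
At each intermediate node, inflow equals outflow.

Yes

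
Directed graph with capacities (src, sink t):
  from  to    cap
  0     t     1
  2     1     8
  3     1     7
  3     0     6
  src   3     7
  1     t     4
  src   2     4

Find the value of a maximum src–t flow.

Augment src→2→1→t: bottleneck 4. Total 4.
Augment src→3→0→t: bottleneck 1. Total 5.
No augmenting path remains in the residual graph.

5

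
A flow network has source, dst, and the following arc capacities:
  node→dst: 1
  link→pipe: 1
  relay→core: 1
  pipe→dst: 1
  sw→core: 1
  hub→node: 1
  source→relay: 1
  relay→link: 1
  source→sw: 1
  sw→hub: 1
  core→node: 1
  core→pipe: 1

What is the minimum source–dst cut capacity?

Max flow = 2 (via 2 augmenting paths).
In the residual at optimum, the set reachable from source is {source}.
Cut edges: source→sw (cap 1), source→relay (cap 1). Sum = 2.

2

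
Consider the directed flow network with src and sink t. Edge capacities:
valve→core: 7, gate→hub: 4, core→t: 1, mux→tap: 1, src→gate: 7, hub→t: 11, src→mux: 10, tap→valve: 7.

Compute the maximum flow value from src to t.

5

Augment src→gate→hub→t: bottleneck 4. Total 4.
Augment src→mux→tap→valve→core→t: bottleneck 1. Total 5.
No augmenting path remains in the residual graph.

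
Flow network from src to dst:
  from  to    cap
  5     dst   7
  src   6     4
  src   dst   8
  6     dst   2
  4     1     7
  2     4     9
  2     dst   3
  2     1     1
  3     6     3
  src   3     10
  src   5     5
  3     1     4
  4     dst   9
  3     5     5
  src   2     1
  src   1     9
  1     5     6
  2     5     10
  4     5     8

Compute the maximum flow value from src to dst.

18

Augment src→dst: bottleneck 8. Total 8.
Augment src→2→dst: bottleneck 1. Total 9.
Augment src→5→dst: bottleneck 5. Total 14.
Augment src→6→dst: bottleneck 2. Total 16.
Augment src→3→5→dst: bottleneck 2. Total 18.
No augmenting path remains in the residual graph.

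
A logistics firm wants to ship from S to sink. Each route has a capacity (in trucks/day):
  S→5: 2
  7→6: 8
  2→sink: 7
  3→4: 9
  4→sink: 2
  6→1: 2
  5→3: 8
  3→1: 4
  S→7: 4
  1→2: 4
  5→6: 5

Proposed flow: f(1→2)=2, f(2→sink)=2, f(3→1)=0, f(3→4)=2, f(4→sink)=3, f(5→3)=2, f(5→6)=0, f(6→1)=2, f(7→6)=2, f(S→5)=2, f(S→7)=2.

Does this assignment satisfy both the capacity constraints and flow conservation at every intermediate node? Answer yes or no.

Capacity violated on 4→sink: flow 3 > capacity 2.

No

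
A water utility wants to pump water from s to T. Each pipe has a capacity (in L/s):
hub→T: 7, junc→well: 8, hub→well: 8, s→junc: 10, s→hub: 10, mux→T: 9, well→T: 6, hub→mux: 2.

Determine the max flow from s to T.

Augment s→hub→T: bottleneck 7. Total 7.
Augment s→junc→well→T: bottleneck 6. Total 13.
Augment s→hub→mux→T: bottleneck 2. Total 15.
No augmenting path remains in the residual graph.

15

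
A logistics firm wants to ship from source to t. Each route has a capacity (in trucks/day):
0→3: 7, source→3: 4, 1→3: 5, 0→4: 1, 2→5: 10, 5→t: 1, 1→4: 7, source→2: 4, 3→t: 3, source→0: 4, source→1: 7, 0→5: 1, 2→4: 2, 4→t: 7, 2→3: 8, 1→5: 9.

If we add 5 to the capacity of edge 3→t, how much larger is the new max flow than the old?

5

Original max flow = 11.
After raising cap(3→t), augmenting paths through that edge carry 5 more units.
New max flow = 16. Increase = 5.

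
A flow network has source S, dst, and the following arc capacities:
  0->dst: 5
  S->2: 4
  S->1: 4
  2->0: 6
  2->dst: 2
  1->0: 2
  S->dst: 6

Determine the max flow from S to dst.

Augment S->dst: bottleneck 6. Total 6.
Augment S->2->dst: bottleneck 2. Total 8.
Augment S->1->0->dst: bottleneck 2. Total 10.
Augment S->2->0->dst: bottleneck 2. Total 12.
No augmenting path remains in the residual graph.

12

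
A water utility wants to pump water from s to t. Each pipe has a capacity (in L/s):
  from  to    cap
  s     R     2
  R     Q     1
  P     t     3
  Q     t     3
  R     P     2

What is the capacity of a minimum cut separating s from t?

2

Max flow = 2 (via 2 augmenting paths).
In the residual at optimum, the set reachable from s is {s}.
Cut edges: s->R (cap 2). Sum = 2.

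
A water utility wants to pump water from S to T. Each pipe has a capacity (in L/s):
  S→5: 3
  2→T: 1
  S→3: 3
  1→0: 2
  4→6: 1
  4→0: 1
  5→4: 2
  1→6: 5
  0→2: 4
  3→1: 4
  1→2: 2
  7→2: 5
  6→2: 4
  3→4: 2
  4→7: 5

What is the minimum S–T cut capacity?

Max flow = 1 (via 1 augmenting path).
In the residual at optimum, the set reachable from S is {0, 1, 2, 3, 4, 5, 6, 7, S}.
Cut edges: 2→T (cap 1). Sum = 1.

1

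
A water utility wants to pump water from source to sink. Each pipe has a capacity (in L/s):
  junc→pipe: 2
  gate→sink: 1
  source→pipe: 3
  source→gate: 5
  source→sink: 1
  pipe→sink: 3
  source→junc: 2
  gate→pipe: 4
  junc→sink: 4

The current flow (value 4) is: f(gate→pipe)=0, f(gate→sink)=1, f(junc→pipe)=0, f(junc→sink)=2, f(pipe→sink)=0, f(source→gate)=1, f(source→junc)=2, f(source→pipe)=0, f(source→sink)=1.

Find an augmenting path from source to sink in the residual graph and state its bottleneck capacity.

source→pipe→sink, bottleneck 3

Residual along source→pipe→sink: source→pipe: 3, pipe→sink: 3.
Bottleneck = min = 3.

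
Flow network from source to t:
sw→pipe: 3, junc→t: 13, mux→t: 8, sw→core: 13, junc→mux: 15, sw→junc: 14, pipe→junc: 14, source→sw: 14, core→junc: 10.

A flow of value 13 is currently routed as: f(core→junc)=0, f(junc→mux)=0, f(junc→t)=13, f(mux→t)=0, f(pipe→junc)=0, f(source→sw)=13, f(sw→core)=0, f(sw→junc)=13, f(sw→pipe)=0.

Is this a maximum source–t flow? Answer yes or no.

Residual path source→sw→junc→mux→t has bottleneck 1 > 0.
Pushing 1 along it raises the flow to 14, so the given flow is not maximum.

No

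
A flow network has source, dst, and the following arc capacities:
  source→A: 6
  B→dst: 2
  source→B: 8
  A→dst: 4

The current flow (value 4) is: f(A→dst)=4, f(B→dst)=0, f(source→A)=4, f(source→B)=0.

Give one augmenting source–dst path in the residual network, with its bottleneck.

source→B→dst, bottleneck 2

Residual along source→B→dst: source→B: 8, B→dst: 2.
Bottleneck = min = 2.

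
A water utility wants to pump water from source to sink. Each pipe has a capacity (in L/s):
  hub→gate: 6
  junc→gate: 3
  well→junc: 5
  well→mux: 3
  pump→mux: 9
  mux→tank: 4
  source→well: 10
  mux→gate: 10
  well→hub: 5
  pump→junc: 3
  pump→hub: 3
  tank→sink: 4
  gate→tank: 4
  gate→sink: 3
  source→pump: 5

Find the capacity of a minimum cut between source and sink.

7

Max flow = 7 (via 3 augmenting paths).
In the residual at optimum, the set reachable from source is {gate, hub, junc, mux, pump, source, tank, well}.
Cut edges: gate→sink (cap 3), tank→sink (cap 4). Sum = 7.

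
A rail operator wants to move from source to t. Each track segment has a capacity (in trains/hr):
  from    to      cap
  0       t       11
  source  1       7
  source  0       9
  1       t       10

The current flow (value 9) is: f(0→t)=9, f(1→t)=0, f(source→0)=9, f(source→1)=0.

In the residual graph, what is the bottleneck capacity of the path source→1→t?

Residual capacities along the path: source→1: 7, 1→t: 10.
Minimum is 7.

7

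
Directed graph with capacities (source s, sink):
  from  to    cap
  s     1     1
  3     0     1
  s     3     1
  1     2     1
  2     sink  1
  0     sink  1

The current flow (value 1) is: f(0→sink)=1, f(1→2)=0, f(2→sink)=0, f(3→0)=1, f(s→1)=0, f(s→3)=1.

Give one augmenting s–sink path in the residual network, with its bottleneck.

Residual along s→1→2→sink: s→1: 1, 1→2: 1, 2→sink: 1.
Bottleneck = min = 1.

s→1→2→sink, bottleneck 1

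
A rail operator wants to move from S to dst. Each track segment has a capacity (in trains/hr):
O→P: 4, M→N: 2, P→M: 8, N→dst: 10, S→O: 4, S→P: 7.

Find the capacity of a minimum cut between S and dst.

Max flow = 2 (via 1 augmenting path).
In the residual at optimum, the set reachable from S is {M, O, P, S}.
Cut edges: M→N (cap 2). Sum = 2.

2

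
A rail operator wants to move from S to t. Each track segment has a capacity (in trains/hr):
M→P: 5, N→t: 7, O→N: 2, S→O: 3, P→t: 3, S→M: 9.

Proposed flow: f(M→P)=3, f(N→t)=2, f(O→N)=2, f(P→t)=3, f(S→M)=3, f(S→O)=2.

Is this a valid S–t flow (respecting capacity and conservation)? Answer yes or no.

Every edge has 0 ≤ f(e) ≤ cap(e).
At each intermediate node, inflow equals outflow.

Yes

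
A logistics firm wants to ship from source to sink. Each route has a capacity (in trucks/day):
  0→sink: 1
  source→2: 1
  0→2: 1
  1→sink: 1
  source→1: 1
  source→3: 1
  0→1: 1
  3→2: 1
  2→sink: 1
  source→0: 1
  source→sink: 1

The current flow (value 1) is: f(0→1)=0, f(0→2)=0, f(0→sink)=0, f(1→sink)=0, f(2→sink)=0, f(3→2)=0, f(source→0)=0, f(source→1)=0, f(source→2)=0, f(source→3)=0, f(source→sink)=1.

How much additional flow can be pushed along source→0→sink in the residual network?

1

Residual capacities along the path: source→0: 1, 0→sink: 1.
Minimum is 1.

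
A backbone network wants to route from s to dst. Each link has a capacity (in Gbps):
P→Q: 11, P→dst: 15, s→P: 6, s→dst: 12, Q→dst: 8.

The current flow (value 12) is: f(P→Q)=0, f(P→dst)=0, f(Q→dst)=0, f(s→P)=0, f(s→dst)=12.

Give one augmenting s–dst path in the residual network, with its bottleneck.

Residual along s→P→dst: s→P: 6, P→dst: 15.
Bottleneck = min = 6.

s→P→dst, bottleneck 6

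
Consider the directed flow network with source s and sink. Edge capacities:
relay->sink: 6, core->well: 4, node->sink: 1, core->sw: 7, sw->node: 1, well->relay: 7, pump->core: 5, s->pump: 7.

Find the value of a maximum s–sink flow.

5

Augment s->pump->core->well->relay->sink: bottleneck 4. Total 4.
Augment s->pump->core->sw->node->sink: bottleneck 1. Total 5.
No augmenting path remains in the residual graph.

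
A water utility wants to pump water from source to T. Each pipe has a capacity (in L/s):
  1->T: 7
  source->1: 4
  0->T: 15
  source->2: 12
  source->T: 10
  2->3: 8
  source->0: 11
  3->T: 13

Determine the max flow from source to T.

33

Augment source->T: bottleneck 10. Total 10.
Augment source->1->T: bottleneck 4. Total 14.
Augment source->0->T: bottleneck 11. Total 25.
Augment source->2->3->T: bottleneck 8. Total 33.
No augmenting path remains in the residual graph.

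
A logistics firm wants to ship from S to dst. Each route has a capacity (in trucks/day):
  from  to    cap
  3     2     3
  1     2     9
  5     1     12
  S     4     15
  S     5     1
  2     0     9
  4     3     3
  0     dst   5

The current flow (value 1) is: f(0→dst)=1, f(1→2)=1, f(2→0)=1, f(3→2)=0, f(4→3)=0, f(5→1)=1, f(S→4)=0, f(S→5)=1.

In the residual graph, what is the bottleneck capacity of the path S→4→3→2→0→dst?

Residual capacities along the path: S→4: 15, 4→3: 3, 3→2: 3, 2→0: 8, 0→dst: 4.
Minimum is 3.

3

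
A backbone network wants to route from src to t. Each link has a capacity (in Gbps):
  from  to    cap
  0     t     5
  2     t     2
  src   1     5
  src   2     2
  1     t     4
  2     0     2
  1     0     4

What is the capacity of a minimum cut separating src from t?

Max flow = 7 (via 3 augmenting paths).
In the residual at optimum, the set reachable from src is {src}.
Cut edges: src→1 (cap 5), src→2 (cap 2). Sum = 7.

7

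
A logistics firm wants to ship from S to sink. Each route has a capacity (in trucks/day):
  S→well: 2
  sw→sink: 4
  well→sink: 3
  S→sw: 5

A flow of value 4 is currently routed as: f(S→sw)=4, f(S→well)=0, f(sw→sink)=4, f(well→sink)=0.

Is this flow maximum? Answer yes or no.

Residual path S→well→sink has bottleneck 2 > 0.
Pushing 2 along it raises the flow to 6, so the given flow is not maximum.

No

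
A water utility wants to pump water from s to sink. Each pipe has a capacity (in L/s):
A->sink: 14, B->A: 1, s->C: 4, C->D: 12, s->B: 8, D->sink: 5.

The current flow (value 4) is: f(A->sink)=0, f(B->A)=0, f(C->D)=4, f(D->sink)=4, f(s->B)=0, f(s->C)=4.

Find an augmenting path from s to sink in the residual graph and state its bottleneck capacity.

Residual along s->B->A->sink: s->B: 8, B->A: 1, A->sink: 14.
Bottleneck = min = 1.

s->B->A->sink, bottleneck 1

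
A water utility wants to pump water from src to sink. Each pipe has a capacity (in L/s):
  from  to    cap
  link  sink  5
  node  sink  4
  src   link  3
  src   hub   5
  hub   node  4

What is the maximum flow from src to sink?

7

Augment src->link->sink: bottleneck 3. Total 3.
Augment src->hub->node->sink: bottleneck 4. Total 7.
No augmenting path remains in the residual graph.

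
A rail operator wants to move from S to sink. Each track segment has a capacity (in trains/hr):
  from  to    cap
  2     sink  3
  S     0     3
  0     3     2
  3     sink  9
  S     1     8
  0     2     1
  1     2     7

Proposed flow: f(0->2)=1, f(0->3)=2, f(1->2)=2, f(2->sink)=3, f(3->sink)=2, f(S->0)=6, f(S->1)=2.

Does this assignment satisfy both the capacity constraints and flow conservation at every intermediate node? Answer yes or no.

No

Capacity violated on S->0: flow 6 > capacity 3.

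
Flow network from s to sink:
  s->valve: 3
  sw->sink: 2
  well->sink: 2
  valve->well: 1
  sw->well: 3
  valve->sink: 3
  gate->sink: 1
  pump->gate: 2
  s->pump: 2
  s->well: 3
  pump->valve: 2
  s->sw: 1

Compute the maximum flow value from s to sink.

Augment s->valve->sink: bottleneck 3. Total 3.
Augment s->sw->sink: bottleneck 1. Total 4.
Augment s->well->sink: bottleneck 2. Total 6.
Augment s->pump->gate->sink: bottleneck 1. Total 7.
No augmenting path remains in the residual graph.

7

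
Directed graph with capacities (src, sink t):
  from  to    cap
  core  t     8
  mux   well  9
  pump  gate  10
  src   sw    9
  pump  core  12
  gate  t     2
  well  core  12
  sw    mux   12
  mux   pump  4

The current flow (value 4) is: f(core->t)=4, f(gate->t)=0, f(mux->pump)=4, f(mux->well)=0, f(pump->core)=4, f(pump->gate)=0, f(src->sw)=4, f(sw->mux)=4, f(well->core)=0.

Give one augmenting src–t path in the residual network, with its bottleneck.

Residual along src->sw->mux->well->core->t: src->sw: 5, sw->mux: 8, mux->well: 9, well->core: 12, core->t: 4.
Bottleneck = min = 4.

src->sw->mux->well->core->t, bottleneck 4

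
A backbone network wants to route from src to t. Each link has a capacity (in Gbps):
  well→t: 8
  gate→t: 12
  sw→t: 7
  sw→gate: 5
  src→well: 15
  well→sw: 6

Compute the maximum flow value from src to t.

Augment src→well→t: bottleneck 8. Total 8.
Augment src→well→sw→t: bottleneck 6. Total 14.
No augmenting path remains in the residual graph.

14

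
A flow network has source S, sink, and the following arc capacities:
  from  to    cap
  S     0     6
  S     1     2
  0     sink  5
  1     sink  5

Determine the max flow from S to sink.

Augment S->0->sink: bottleneck 5. Total 5.
Augment S->1->sink: bottleneck 2. Total 7.
No augmenting path remains in the residual graph.

7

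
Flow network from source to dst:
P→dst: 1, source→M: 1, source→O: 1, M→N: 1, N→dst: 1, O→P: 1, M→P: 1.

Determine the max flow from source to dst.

2

Augment source→O→P→dst: bottleneck 1. Total 1.
Augment source→M→N→dst: bottleneck 1. Total 2.
No augmenting path remains in the residual graph.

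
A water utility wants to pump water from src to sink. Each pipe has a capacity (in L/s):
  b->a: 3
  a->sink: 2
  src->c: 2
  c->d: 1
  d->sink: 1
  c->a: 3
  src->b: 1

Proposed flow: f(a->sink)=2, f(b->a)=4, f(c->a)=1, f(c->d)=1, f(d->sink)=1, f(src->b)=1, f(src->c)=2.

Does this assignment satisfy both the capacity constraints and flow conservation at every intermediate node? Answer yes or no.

No

Capacity violated on b->a: flow 4 > capacity 3.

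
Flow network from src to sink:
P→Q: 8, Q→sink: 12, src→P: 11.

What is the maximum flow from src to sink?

8

Augment src→P→Q→sink: bottleneck 8. Total 8.
No augmenting path remains in the residual graph.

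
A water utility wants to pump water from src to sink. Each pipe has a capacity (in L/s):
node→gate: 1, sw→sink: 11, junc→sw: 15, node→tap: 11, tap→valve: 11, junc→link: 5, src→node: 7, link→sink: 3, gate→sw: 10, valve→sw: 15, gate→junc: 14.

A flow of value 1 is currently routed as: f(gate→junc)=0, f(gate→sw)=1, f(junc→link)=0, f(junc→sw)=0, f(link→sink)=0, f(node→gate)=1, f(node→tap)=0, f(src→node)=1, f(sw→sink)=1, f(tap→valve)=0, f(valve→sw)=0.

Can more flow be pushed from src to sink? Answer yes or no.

Residual path src→node→tap→valve→sw→sink has bottleneck 6 > 0.
Pushing 6 along it raises the flow to 7, so the given flow is not maximum.

Yes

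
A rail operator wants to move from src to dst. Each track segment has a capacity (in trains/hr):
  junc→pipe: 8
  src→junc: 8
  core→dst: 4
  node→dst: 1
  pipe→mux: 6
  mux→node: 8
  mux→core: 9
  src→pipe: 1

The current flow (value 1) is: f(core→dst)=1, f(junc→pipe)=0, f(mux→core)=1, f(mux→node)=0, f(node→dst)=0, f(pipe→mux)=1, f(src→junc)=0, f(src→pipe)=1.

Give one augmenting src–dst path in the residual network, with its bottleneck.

src→junc→pipe→mux→core→dst, bottleneck 3

Residual along src→junc→pipe→mux→core→dst: src→junc: 8, junc→pipe: 8, pipe→mux: 5, mux→core: 8, core→dst: 3.
Bottleneck = min = 3.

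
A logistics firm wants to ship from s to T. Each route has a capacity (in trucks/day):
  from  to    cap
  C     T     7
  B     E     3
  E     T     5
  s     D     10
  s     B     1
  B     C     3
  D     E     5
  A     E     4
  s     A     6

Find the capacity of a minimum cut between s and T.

6

Max flow = 6 (via 2 augmenting paths).
In the residual at optimum, the set reachable from s is {A, D, E, s}.
Cut edges: s->B (cap 1), E->T (cap 5). Sum = 6.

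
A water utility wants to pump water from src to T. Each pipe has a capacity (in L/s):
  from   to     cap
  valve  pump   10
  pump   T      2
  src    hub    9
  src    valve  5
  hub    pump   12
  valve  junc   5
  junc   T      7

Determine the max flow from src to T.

Augment src->hub->pump->T: bottleneck 2. Total 2.
Augment src->valve->junc->T: bottleneck 5. Total 7.
No augmenting path remains in the residual graph.

7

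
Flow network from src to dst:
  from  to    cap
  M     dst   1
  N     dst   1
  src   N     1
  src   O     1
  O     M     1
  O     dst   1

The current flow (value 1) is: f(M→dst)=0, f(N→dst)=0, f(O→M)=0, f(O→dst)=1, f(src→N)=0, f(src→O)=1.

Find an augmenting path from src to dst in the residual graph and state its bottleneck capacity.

Residual along src→N→dst: src→N: 1, N→dst: 1.
Bottleneck = min = 1.

src→N→dst, bottleneck 1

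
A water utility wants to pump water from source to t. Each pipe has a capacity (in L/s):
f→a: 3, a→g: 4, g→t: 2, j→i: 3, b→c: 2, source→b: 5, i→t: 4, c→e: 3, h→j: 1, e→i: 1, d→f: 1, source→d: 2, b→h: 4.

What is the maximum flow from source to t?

Augment source→d→f→a→g→t: bottleneck 1. Total 1.
Augment source→b→h→j→i→t: bottleneck 1. Total 2.
Augment source→b→c→e→i→t: bottleneck 1. Total 3.
No augmenting path remains in the residual graph.

3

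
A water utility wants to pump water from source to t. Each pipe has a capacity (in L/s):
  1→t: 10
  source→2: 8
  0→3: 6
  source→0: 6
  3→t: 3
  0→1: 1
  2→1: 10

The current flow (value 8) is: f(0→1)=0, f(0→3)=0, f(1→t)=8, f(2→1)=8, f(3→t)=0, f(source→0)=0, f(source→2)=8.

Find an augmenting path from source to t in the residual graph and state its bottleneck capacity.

Residual along source→0→1→t: source→0: 6, 0→1: 1, 1→t: 2.
Bottleneck = min = 1.

source→0→1→t, bottleneck 1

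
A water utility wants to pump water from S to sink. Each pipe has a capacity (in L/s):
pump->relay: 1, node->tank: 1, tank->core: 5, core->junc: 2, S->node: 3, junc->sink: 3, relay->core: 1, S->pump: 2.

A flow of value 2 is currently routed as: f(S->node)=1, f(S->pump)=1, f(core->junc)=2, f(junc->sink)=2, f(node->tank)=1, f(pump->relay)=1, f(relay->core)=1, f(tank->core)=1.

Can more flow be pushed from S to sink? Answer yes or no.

No

Residual reachable from S: {S, node, pump}; sink is not reachable.
Saturated cut: pump->relay, node->tank with total capacity 2 = current flow value. Flow is maximum.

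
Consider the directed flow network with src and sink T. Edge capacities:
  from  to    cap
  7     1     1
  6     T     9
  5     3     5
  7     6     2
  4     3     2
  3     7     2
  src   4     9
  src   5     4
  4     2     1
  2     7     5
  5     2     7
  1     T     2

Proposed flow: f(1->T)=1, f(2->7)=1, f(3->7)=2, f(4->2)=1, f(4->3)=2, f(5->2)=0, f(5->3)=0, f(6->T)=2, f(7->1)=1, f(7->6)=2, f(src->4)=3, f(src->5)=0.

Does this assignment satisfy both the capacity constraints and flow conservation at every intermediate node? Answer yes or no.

Every edge has 0 ≤ f(e) ≤ cap(e).
At each intermediate node, inflow equals outflow.

Yes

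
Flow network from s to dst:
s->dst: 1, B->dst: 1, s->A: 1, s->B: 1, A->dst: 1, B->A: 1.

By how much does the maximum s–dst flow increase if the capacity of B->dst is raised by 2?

Original max flow = 3.
Edge B->dst does not cross the min cut (source side {s}), so extra capacity there cannot help.
New max flow = 3. Increase = 0.

0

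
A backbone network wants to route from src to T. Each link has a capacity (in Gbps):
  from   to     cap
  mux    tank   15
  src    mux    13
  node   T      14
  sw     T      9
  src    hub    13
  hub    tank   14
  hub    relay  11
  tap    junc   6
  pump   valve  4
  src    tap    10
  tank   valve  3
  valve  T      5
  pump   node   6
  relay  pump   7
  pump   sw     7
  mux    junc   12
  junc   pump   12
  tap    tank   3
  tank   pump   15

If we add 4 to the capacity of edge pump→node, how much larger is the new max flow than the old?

4

Original max flow = 18.
After raising cap(pump→node), augmenting paths through that edge carry 4 more units.
New max flow = 22. Increase = 4.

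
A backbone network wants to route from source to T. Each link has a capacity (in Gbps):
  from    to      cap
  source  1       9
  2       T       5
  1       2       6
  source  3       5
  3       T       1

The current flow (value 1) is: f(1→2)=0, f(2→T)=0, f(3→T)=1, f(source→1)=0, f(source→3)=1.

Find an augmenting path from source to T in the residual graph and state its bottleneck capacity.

source→1→2→T, bottleneck 5

Residual along source→1→2→T: source→1: 9, 1→2: 6, 2→T: 5.
Bottleneck = min = 5.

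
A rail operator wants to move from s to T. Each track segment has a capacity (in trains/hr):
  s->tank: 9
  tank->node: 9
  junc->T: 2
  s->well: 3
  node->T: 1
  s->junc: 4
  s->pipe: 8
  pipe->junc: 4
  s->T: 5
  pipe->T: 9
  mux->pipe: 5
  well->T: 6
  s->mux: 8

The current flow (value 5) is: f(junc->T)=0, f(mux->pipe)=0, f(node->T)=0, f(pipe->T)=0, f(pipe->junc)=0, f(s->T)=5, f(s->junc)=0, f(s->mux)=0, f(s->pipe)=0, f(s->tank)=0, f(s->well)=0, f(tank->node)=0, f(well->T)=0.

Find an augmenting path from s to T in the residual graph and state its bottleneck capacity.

s->well->T, bottleneck 3

Residual along s->well->T: s->well: 3, well->T: 6.
Bottleneck = min = 3.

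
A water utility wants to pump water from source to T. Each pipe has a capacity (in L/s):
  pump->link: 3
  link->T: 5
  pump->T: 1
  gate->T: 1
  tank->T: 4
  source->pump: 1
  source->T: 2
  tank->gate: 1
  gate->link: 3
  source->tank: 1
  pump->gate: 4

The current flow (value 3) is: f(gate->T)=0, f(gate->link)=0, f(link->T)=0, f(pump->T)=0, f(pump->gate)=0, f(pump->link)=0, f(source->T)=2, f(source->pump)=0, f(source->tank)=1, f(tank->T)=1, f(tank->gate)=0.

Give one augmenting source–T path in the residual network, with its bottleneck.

Residual along source->pump->T: source->pump: 1, pump->T: 1.
Bottleneck = min = 1.

source->pump->T, bottleneck 1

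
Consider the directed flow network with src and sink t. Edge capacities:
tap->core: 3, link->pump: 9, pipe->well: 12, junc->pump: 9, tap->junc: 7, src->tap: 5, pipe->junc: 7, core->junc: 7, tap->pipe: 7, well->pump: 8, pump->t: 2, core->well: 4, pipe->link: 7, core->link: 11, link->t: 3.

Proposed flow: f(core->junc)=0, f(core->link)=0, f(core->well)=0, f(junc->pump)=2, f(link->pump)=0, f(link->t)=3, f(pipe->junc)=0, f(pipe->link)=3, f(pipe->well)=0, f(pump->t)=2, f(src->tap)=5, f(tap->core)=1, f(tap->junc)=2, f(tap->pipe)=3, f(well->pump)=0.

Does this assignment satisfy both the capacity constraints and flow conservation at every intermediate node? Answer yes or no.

No

Conservation fails at tap: inflow 5 ≠ outflow 6.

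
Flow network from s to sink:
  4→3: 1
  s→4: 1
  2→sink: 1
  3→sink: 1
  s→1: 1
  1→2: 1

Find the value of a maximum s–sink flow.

2

Augment s→1→2→sink: bottleneck 1. Total 1.
Augment s→4→3→sink: bottleneck 1. Total 2.
No augmenting path remains in the residual graph.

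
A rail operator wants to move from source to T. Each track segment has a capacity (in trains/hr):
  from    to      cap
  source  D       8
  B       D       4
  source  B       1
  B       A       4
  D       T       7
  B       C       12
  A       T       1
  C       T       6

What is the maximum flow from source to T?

8

Augment source→D→T: bottleneck 7. Total 7.
Augment source→B→A→T: bottleneck 1. Total 8.
No augmenting path remains in the residual graph.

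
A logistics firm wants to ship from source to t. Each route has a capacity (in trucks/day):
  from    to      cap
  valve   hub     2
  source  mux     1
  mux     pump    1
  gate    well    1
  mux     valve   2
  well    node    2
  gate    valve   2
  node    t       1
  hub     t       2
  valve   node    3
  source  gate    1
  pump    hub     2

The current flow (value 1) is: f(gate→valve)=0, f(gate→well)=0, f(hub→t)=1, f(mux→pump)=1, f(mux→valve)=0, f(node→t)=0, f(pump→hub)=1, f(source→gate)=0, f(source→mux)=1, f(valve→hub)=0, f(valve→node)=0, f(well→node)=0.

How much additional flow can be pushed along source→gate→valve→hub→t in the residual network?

Residual capacities along the path: source→gate: 1, gate→valve: 2, valve→hub: 2, hub→t: 1.
Minimum is 1.

1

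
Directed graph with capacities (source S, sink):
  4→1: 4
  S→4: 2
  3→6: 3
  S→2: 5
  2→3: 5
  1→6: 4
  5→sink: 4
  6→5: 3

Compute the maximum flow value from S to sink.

3

Augment S→2→3→6→5→sink: bottleneck 3. Total 3.
No augmenting path remains in the residual graph.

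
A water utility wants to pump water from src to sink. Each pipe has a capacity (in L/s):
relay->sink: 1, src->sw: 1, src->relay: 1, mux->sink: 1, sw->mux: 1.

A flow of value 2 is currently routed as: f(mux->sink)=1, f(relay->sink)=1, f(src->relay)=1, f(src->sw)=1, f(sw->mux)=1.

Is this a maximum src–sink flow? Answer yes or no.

Yes

Residual reachable from src: {src}; sink is not reachable.
Saturated cut: src->sw, src->relay with total capacity 2 = current flow value. Flow is maximum.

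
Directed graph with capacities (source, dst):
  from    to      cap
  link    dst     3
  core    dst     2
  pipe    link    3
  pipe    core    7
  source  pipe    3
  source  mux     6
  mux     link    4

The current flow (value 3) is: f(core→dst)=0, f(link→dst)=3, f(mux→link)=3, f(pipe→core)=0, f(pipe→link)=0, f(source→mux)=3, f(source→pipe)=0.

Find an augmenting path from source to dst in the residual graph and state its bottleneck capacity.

source→pipe→core→dst, bottleneck 2

Residual along source→pipe→core→dst: source→pipe: 3, pipe→core: 7, core→dst: 2.
Bottleneck = min = 2.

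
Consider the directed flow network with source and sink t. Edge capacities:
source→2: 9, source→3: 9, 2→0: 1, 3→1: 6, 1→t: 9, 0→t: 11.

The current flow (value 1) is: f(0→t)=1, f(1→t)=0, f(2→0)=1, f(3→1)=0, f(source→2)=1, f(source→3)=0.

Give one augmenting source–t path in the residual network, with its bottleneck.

Residual along source→3→1→t: source→3: 9, 3→1: 6, 1→t: 9.
Bottleneck = min = 6.

source→3→1→t, bottleneck 6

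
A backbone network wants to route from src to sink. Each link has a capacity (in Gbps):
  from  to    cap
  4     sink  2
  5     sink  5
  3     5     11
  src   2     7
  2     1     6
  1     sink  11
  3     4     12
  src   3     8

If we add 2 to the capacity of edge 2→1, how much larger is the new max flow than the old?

1

Original max flow = 13.
After raising cap(2→1), augmenting paths through that edge carry 1 more unit.
New max flow = 14. Increase = 1.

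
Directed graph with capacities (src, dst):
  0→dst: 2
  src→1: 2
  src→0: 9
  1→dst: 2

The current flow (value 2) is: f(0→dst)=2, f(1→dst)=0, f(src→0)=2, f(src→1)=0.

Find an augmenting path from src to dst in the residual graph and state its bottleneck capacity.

Residual along src→1→dst: src→1: 2, 1→dst: 2.
Bottleneck = min = 2.

src→1→dst, bottleneck 2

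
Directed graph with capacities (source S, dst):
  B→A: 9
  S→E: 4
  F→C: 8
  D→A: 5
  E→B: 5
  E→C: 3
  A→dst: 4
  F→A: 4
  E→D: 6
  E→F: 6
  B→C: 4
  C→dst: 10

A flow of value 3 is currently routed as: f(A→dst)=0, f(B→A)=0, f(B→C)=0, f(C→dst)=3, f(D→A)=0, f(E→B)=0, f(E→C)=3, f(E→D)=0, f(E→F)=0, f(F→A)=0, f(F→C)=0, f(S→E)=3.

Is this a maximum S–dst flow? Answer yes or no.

No

Residual path S→E→F→C→dst has bottleneck 1 > 0.
Pushing 1 along it raises the flow to 4, so the given flow is not maximum.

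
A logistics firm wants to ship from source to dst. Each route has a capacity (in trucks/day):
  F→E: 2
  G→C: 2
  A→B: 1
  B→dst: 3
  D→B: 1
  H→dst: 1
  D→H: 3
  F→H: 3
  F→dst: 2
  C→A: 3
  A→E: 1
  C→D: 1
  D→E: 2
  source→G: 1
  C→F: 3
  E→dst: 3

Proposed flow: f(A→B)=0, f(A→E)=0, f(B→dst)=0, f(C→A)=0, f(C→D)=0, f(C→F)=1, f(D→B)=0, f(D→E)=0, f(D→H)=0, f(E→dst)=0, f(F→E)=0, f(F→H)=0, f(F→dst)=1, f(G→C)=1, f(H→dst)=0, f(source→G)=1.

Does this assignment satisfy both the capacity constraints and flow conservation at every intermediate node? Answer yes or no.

Yes

Every edge has 0 ≤ f(e) ≤ cap(e).
At each intermediate node, inflow equals outflow.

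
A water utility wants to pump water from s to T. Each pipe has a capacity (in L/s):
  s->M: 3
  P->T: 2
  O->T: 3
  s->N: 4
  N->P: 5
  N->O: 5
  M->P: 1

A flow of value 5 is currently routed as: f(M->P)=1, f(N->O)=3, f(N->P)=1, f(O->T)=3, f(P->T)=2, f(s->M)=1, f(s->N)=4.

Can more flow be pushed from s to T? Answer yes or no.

Residual reachable from s: {M, s}; T is not reachable.
Saturated cut: s->N, M->P with total capacity 5 = current flow value. Flow is maximum.

No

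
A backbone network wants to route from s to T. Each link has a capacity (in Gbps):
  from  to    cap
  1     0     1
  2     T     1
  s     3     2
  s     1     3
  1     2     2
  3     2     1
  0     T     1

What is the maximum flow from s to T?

2

Augment s→3→2→T: bottleneck 1. Total 1.
Augment s→1→0→T: bottleneck 1. Total 2.
No augmenting path remains in the residual graph.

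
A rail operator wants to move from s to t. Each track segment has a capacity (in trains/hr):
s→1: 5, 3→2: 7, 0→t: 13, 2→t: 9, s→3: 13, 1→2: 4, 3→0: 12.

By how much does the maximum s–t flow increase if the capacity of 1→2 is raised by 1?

1

Original max flow = 17.
After raising cap(1→2), augmenting paths through that edge carry 1 more unit.
New max flow = 18. Increase = 1.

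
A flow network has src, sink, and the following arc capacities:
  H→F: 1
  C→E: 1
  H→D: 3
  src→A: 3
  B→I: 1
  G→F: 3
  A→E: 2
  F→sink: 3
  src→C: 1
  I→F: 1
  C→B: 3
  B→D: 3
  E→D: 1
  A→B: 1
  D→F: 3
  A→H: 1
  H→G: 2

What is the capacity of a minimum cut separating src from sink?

Max flow = 3 (via 3 augmenting paths).
In the residual at optimum, the set reachable from src is {A, B, C, D, E, F, G, H, I, src}.
Cut edges: F→sink (cap 3). Sum = 3.

3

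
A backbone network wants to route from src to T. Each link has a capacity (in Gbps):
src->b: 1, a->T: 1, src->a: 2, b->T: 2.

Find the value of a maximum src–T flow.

Augment src->a->T: bottleneck 1. Total 1.
Augment src->b->T: bottleneck 1. Total 2.
No augmenting path remains in the residual graph.

2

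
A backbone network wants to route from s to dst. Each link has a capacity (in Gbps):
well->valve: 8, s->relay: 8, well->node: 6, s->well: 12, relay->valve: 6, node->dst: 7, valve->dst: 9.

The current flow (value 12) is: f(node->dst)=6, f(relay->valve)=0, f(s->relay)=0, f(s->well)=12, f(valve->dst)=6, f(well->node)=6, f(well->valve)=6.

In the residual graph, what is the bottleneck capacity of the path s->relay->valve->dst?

3

Residual capacities along the path: s->relay: 8, relay->valve: 6, valve->dst: 3.
Minimum is 3.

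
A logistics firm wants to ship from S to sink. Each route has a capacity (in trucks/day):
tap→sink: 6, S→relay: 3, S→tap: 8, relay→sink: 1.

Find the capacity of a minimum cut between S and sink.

Max flow = 7 (via 2 augmenting paths).
In the residual at optimum, the set reachable from S is {S, relay, tap}.
Cut edges: tap→sink (cap 6), relay→sink (cap 1). Sum = 7.

7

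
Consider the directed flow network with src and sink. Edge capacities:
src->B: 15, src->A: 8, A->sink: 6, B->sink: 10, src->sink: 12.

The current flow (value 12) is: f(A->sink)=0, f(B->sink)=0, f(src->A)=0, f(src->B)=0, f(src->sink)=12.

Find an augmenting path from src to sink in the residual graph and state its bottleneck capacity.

src->A->sink, bottleneck 6

Residual along src->A->sink: src->A: 8, A->sink: 6.
Bottleneck = min = 6.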